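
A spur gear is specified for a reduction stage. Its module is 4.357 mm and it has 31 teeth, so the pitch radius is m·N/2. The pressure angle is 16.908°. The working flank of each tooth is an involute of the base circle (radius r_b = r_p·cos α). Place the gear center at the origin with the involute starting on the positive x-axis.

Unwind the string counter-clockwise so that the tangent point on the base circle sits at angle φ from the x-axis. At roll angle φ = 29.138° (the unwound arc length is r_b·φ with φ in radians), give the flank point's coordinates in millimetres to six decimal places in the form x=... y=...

x=72.437200 y=2.760224

pitch radius r_p = m·N/2 = 4.357·31/2 = 67.533500
base radius r_b = r_p·cos α = 67.533500·cos 16.908° = 64.614228
roll angle φ = 29.138° = 0.50855404 rad
x = r_b·(cos φ + φ·sin φ) = 64.614228·(0.87344948 + 0.50855404·0.48691478) = 72.437200
y = r_b·(sin φ − φ·cos φ) = 64.614228·(0.48691478 − 0.50855404·0.87344948) = 2.760224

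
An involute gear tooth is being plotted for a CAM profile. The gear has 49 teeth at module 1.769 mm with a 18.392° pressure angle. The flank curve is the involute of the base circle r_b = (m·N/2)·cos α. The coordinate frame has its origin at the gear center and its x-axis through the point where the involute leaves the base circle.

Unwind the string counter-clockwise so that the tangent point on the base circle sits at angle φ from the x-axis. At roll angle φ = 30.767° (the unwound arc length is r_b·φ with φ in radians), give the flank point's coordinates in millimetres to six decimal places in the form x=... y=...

x=46.635528 y=2.062124

pitch radius r_p = m·N/2 = 1.769·49/2 = 43.340500
base radius r_b = r_p·cos α = 43.340500·cos 18.392° = 41.126671
roll angle φ = 30.767° = 0.53698545 rad
x = r_b·(cos φ + φ·sin φ) = 41.126671·(0.85925467 + 0.53698545·0.51154805) = 46.635528
y = r_b·(sin φ − φ·cos φ) = 41.126671·(0.51154805 − 0.53698545·0.85925467) = 2.062124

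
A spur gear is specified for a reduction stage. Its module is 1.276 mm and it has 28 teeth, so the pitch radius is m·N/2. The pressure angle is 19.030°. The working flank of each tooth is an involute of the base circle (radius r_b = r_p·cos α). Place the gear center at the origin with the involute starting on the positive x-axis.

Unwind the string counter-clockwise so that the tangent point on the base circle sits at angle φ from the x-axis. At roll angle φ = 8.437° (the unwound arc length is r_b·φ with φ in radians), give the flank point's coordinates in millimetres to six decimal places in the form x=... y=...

pitch radius r_p = m·N/2 = 1.276·28/2 = 17.864000
base radius r_b = r_p·cos α = 17.864000·cos 19.030° = 16.887696
roll angle φ = 8.437° = 0.14725343 rad
x = r_b·(cos φ + φ·sin φ) = 16.887696·(0.98917779 + 0.14725343·0.14672184) = 17.069798
y = r_b·(sin φ − φ·cos φ) = 16.887696·(0.14672184 − 0.14725343·0.98917779) = 0.017935

x=17.069798 y=0.017935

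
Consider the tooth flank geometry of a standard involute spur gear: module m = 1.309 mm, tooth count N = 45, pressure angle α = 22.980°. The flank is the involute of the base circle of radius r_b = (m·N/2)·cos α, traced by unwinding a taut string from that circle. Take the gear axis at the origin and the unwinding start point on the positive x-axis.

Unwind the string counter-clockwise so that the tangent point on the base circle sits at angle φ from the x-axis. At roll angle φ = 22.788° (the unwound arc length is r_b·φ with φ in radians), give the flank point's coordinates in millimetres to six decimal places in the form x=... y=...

pitch radius r_p = m·N/2 = 1.309·45/2 = 29.452500
base radius r_b = r_p·cos α = 29.452500·cos 22.980° = 27.115185
roll angle φ = 22.788° = 0.39772563 rad
x = r_b·(cos φ + φ·sin φ) = 27.115185·(0.92194429 + 0.39772563·0.38732250) = 29.175732
y = r_b·(sin φ − φ·cos φ) = 27.115185·(0.38732250 − 0.39772563·0.92194429) = 0.559702

x=29.175732 y=0.559702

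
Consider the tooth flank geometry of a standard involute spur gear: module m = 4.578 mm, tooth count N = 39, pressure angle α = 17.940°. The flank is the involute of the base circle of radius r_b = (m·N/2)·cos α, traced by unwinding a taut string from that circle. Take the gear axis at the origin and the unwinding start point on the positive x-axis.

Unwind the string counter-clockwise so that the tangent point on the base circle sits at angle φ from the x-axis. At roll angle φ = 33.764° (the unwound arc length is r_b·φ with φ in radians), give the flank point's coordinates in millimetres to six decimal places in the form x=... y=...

pitch radius r_p = m·N/2 = 4.578·39/2 = 89.271000
base radius r_b = r_p·cos α = 89.271000·cos 17.940° = 84.930608
roll angle φ = 33.764° = 0.58929297 rad
x = r_b·(cos φ + φ·sin φ) = 84.930608·(0.83133384 + 0.58929297·0.55577338) = 98.421596
y = r_b·(sin φ − φ·cos φ) = 84.930608·(0.55577338 − 0.58929297·0.83133384) = 5.594736

x=98.421596 y=5.594736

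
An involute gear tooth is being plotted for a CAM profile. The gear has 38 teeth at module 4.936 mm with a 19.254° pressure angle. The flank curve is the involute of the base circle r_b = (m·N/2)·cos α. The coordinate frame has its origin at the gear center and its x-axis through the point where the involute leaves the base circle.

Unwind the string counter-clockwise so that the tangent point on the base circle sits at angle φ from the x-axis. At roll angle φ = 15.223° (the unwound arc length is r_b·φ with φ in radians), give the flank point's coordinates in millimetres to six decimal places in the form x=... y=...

x=91.608396 y=0.549634

pitch radius r_p = m·N/2 = 4.936·38/2 = 93.784000
base radius r_b = r_p·cos α = 93.784000·cos 19.254° = 88.538286
roll angle φ = 15.223° = 0.26569147 rad
x = r_b·(cos φ + φ·sin φ) = 88.538286·(0.96491117 + 0.26569147·0.26257654) = 91.608396
y = r_b·(sin φ − φ·cos φ) = 88.538286·(0.26257654 − 0.26569147·0.96491117) = 0.549634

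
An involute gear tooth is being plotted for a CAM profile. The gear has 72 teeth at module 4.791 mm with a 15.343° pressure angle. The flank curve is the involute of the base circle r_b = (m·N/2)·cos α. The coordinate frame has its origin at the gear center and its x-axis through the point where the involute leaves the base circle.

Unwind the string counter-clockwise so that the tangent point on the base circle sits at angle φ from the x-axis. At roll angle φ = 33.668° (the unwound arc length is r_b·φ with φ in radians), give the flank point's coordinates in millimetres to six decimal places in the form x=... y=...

x=192.613253 y=10.865747

pitch radius r_p = m·N/2 = 4.791·72/2 = 172.476000
base radius r_b = r_p·cos α = 172.476000·cos 15.343° = 166.328802
roll angle φ = 33.668° = 0.58761745 rad
x = r_b·(cos φ + φ·sin φ) = 166.328802·(0.83226388 + 0.58761745·0.55437969) = 192.613253
y = r_b·(sin φ − φ·cos φ) = 166.328802·(0.55437969 − 0.58761745·0.83226388) = 10.865747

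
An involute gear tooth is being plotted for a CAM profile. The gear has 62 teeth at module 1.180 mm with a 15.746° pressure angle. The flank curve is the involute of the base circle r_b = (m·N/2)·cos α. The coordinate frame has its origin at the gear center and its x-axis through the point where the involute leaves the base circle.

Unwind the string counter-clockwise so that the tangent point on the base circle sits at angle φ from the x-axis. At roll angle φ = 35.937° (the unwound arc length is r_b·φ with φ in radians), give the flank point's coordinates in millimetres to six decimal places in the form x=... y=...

pitch radius r_p = m·N/2 = 1.180·62/2 = 36.580000
base radius r_b = r_p·cos α = 36.580000·cos 15.746° = 35.207306
roll angle φ = 35.937° = 0.62721897 rad
x = r_b·(cos φ + φ·sin φ) = 35.207306·(0.80966281 + 0.62721897·0.58689534) = 41.466274
y = r_b·(sin φ − φ·cos φ) = 35.207306·(0.58689534 − 0.62721897·0.80966281) = 2.783471

x=41.466274 y=2.783471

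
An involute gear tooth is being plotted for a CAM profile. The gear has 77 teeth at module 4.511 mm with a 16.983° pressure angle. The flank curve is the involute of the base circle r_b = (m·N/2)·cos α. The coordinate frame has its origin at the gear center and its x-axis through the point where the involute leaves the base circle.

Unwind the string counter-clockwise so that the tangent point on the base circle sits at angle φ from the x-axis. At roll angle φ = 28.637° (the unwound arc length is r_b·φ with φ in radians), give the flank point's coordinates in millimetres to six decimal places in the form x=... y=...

pitch radius r_p = m·N/2 = 4.511·77/2 = 173.673500
base radius r_b = r_p·cos α = 173.673500·cos 16.983° = 166.099853
roll angle φ = 28.637° = 0.49980994 rad
x = r_b·(cos φ + φ·sin φ) = 166.099853·(0.87767367 + 0.49980994·0.47925873) = 185.568739
y = r_b·(sin φ − φ·cos φ) = 166.099853·(0.47925873 − 0.49980994·0.87767367) = 6.741779

x=185.568739 y=6.741779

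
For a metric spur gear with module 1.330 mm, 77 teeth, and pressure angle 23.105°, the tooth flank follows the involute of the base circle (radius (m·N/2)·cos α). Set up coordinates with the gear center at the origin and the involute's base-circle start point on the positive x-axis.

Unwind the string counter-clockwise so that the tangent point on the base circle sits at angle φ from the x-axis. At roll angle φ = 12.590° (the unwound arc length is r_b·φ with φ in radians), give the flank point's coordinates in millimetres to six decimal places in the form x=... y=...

x=48.221058 y=0.165764

pitch radius r_p = m·N/2 = 1.330·77/2 = 51.205000
base radius r_b = r_p·cos α = 51.205000·cos 23.105° = 47.097706
roll angle φ = 12.590° = 0.21973695 rad
x = r_b·(cos φ + φ·sin φ) = 47.097706·(0.97595482 + 0.21973695·0.21797291) = 48.221058
y = r_b·(sin φ − φ·cos φ) = 47.097706·(0.21797291 − 0.21973695·0.97595482) = 0.165764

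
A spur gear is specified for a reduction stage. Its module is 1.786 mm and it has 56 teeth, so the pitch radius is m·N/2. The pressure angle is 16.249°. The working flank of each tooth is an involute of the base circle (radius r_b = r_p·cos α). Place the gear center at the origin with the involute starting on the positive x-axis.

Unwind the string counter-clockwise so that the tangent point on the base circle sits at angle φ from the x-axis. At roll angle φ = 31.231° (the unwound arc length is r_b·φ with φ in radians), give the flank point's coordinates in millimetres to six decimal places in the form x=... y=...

pitch radius r_p = m·N/2 = 1.786·56/2 = 50.008000
base radius r_b = r_p·cos α = 50.008000·cos 16.249° = 48.010417
roll angle φ = 31.231° = 0.54508378 rad
x = r_b·(cos φ + φ·sin φ) = 48.010417·(0.85508386 + 0.54508378·0.51848973) = 54.621653
y = r_b·(sin φ − φ·cos φ) = 48.010417·(0.51848973 − 0.54508378·0.85508386) = 2.515621

x=54.621653 y=2.515621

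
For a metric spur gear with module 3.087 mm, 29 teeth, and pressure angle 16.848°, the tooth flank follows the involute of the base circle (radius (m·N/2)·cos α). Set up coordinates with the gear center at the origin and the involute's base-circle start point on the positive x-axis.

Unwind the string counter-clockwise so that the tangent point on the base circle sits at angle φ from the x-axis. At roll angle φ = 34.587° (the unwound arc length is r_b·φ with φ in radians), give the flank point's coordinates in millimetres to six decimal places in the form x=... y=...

x=49.948905 y=3.028252

pitch radius r_p = m·N/2 = 3.087·29/2 = 44.761500
base radius r_b = r_p·cos α = 44.761500·cos 16.848° = 42.840203
roll angle φ = 34.587° = 0.60365703 rad
x = r_b·(cos φ + φ·sin φ) = 42.840203·(0.82326519 + 0.60365703·0.56765697) = 49.948905
y = r_b·(sin φ − φ·cos φ) = 42.840203·(0.56765697 − 0.60365703·0.82326519) = 3.028252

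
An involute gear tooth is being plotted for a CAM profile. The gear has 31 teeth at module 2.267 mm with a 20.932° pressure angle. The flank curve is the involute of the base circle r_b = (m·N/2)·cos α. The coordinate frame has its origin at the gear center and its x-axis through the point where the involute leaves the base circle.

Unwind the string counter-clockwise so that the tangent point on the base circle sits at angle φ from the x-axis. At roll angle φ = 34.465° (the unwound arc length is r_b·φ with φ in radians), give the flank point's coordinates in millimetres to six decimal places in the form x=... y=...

pitch radius r_p = m·N/2 = 2.267·31/2 = 35.138500
base radius r_b = r_p·cos α = 35.138500·cos 20.932° = 32.819538
roll angle φ = 34.465° = 0.60152773 rad
x = r_b·(cos φ + φ·sin φ) = 32.819538·(0.82447203 + 0.60152773·0.56590270) = 38.230764
y = r_b·(sin φ − φ·cos φ) = 32.819538·(0.56590270 − 0.60152773·0.82447203) = 2.296052

x=38.230764 y=2.296052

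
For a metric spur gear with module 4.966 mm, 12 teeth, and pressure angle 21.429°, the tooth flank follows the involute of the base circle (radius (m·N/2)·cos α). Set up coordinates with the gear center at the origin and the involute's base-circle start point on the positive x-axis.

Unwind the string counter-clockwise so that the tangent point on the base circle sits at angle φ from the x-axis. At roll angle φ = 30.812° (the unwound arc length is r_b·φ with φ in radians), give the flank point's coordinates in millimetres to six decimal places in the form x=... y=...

x=31.461517 y=1.396709

pitch radius r_p = m·N/2 = 4.966·12/2 = 29.796000
base radius r_b = r_p·cos α = 29.796000·cos 21.429° = 27.736233
roll angle φ = 30.812° = 0.53777085 rad
x = r_b·(cos φ + φ·sin φ) = 27.736233·(0.85885264 + 0.53777085·0.51222275) = 31.461517
y = r_b·(sin φ − φ·cos φ) = 27.736233·(0.51222275 − 0.53777085·0.85885264) = 1.396709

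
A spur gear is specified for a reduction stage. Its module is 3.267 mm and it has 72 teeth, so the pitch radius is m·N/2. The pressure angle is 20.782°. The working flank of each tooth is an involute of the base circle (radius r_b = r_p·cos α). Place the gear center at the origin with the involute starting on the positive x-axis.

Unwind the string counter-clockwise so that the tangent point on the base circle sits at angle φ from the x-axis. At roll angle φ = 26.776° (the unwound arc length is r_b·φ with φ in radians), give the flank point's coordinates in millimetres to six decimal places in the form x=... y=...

x=121.319582 y=3.659885

pitch radius r_p = m·N/2 = 3.267·72/2 = 117.612000
base radius r_b = r_p·cos α = 117.612000·cos 20.782° = 109.959833
roll angle φ = 26.776° = 0.46732936 rad
x = r_b·(cos φ + φ·sin φ) = 109.959833·(0.89277460 + 0.46732936·0.45050362) = 121.319582
y = r_b·(sin φ − φ·cos φ) = 109.959833·(0.45050362 − 0.46732936·0.89277460) = 3.659885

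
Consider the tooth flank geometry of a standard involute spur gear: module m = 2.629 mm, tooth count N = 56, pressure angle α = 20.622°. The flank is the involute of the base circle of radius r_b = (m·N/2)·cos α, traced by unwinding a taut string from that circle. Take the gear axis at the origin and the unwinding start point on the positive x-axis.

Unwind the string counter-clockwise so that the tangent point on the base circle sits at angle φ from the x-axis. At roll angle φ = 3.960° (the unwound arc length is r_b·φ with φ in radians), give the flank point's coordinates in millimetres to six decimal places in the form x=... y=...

x=69.059621 y=0.007578

pitch radius r_p = m·N/2 = 2.629·56/2 = 73.612000
base radius r_b = r_p·cos α = 73.612000·cos 20.622° = 68.895265
roll angle φ = 3.960° = 0.06911504 rad
x = r_b·(cos φ + φ·sin φ) = 68.895265·(0.99761251 + 0.06911504·0.06906003) = 69.059621
y = r_b·(sin φ − φ·cos φ) = 68.895265·(0.06906003 − 0.06911504·0.99761251) = 0.007578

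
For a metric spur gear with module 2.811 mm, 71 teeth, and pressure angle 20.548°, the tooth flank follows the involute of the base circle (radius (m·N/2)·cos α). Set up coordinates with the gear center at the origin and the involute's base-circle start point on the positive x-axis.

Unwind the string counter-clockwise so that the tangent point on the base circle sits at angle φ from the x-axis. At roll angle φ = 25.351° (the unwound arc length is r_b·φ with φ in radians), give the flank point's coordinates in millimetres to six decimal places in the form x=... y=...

x=102.145382 y=2.645518

pitch radius r_p = m·N/2 = 2.811·71/2 = 99.790500
base radius r_b = r_p·cos α = 99.790500·cos 20.548° = 93.441676
roll angle φ = 25.351° = 0.44245842 rad
x = r_b·(cos φ + φ·sin φ) = 93.441676·(0.90370179 + 0.44245842·0.42816243) = 102.145382
y = r_b·(sin φ − φ·cos φ) = 93.441676·(0.42816243 − 0.44245842·0.90370179) = 2.645518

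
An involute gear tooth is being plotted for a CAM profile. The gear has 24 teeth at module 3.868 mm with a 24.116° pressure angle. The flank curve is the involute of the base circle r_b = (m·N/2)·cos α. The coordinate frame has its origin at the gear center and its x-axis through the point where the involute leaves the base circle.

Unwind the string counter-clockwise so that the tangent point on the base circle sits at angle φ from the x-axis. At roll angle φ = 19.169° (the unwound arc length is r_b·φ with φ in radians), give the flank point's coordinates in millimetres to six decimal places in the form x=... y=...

pitch radius r_p = m·N/2 = 3.868·24/2 = 46.416000
base radius r_b = r_p·cos α = 46.416000·cos 24.116° = 42.364817
roll angle φ = 19.169° = 0.33456216 rad
x = r_b·(cos φ + φ·sin φ) = 42.364817·(0.94455417 + 0.33456216·0.32835564) = 44.669867
y = r_b·(sin φ − φ·cos φ) = 42.364817·(0.32835564 − 0.33456216·0.94455417) = 0.522932

x=44.669867 y=0.522932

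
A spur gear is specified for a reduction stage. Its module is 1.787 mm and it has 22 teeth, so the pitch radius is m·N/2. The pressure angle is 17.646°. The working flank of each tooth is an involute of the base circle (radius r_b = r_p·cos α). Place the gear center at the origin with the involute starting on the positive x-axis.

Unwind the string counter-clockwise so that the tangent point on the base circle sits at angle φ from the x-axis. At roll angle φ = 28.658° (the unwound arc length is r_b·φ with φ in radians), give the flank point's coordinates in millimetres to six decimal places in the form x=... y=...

x=20.930728 y=0.761957

pitch radius r_p = m·N/2 = 1.787·22/2 = 19.657000
base radius r_b = r_p·cos α = 19.657000·cos 17.646° = 18.732091
roll angle φ = 28.658° = 0.50017646 rad
x = r_b·(cos φ + φ·sin φ) = 18.732091·(0.87749795 + 0.50017646·0.47958039) = 20.930728
y = r_b·(sin φ − φ·cos φ) = 18.732091·(0.47958039 − 0.50017646·0.87749795) = 0.761957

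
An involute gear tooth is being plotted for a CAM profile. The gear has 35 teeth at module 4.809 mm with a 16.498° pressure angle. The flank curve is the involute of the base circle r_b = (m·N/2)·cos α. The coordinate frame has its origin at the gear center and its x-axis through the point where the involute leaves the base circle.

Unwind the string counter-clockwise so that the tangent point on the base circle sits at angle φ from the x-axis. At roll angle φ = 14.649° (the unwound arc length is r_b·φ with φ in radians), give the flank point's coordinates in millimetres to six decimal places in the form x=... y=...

x=83.287155 y=0.446609

pitch radius r_p = m·N/2 = 4.809·35/2 = 84.157500
base radius r_b = r_p·cos α = 84.157500·cos 16.498° = 80.692706
roll angle φ = 14.649° = 0.25567328 rad
x = r_b·(cos φ + φ·sin φ) = 80.692706·(0.96749324 + 0.25567328·0.25289686) = 83.287155
y = r_b·(sin φ − φ·cos φ) = 80.692706·(0.25289686 − 0.25567328·0.96749324) = 0.446609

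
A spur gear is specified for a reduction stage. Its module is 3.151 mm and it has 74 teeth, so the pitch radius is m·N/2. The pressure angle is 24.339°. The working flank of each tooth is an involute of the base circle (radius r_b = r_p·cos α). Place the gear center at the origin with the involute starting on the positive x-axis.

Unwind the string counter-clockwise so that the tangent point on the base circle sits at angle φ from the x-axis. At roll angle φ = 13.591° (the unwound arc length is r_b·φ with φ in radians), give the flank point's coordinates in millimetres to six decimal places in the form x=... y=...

x=109.171694 y=0.469944

pitch radius r_p = m·N/2 = 3.151·74/2 = 116.587000
base radius r_b = r_p·cos α = 116.587000·cos 24.339° = 106.225092
roll angle φ = 13.591° = 0.23720770 rad
x = r_b·(cos φ + φ·sin φ) = 106.225092·(0.97199792 + 0.23720770·0.23498943) = 109.171694
y = r_b·(sin φ − φ·cos φ) = 106.225092·(0.23498943 − 0.23720770·0.97199792) = 0.469944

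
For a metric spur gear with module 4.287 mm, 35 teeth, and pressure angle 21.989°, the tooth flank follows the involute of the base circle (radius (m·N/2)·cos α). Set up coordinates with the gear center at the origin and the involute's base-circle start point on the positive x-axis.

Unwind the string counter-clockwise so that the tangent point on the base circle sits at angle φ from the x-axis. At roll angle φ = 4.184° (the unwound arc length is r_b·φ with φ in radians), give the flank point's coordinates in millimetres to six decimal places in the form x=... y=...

x=69.750279 y=0.009025

pitch radius r_p = m·N/2 = 4.287·35/2 = 75.022500
base radius r_b = r_p·cos α = 75.022500·cos 21.989° = 69.565045
roll angle φ = 4.184° = 0.07302458 rad
x = r_b·(cos φ + φ·sin φ) = 69.565045·(0.99733489 + 0.07302458·0.07295969) = 69.750279
y = r_b·(sin φ − φ·cos φ) = 69.565045·(0.07295969 − 0.07302458·0.99733489) = 0.009025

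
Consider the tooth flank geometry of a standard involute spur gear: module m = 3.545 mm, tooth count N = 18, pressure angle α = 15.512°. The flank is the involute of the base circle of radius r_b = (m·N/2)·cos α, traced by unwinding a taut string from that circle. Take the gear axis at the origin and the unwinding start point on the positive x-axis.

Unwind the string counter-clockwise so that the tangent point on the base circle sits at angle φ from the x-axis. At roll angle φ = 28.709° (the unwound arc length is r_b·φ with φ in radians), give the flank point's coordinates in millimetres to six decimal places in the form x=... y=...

x=34.363234 y=1.257089

pitch radius r_p = m·N/2 = 3.545·18/2 = 31.905000
base radius r_b = r_p·cos α = 31.905000·cos 15.512° = 30.742843
roll angle φ = 28.709° = 0.50106657 rad
x = r_b·(cos φ + φ·sin φ) = 30.742843·(0.87707072 + 0.50106657·0.48036127) = 34.363234
y = r_b·(sin φ − φ·cos φ) = 30.742843·(0.48036127 − 0.50106657·0.87707072) = 1.257089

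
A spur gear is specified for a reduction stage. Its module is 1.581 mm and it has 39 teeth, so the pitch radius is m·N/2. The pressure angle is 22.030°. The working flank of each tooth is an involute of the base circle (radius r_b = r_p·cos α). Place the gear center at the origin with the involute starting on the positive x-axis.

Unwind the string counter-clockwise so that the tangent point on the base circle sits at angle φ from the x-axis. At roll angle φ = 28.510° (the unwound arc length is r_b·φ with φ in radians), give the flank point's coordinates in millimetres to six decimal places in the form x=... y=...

pitch radius r_p = m·N/2 = 1.581·39/2 = 30.829500
base radius r_b = r_p·cos α = 30.829500·cos 22.030° = 28.578564
roll angle φ = 28.510° = 0.49759337 rad
x = r_b·(cos φ + φ·sin φ) = 28.578564·(0.87873382 + 0.49759337·0.47731214) = 31.900569
y = r_b·(sin φ − φ·cos φ) = 28.578564·(0.47731214 − 0.49759337·0.87873382) = 1.144858

x=31.900569 y=1.144858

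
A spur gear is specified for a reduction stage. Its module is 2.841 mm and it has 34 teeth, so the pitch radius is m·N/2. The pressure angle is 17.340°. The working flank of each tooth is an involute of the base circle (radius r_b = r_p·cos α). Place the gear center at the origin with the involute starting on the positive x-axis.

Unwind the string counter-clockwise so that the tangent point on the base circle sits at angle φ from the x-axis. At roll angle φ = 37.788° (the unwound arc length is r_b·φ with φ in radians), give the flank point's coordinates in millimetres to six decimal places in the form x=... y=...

pitch radius r_p = m·N/2 = 2.841·34/2 = 48.297000
base radius r_b = r_p·cos α = 48.297000·cos 17.340° = 46.102044
roll angle φ = 37.788° = 0.65952502 rad
x = r_b·(cos φ + φ·sin φ) = 46.102044·(0.79028336 + 0.65952502·0.61274155) = 55.064362
y = r_b·(sin φ − φ·cos φ) = 46.102044·(0.61274155 − 0.65952502·0.79028336) = 4.219716

x=55.064362 y=4.219716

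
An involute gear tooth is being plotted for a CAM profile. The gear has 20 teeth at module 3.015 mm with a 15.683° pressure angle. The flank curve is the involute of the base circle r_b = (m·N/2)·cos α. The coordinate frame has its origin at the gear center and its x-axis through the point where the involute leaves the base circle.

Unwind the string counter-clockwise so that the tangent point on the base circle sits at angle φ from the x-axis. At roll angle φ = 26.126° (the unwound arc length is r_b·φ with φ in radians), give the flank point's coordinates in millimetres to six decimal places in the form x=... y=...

x=31.890251 y=0.898428

pitch radius r_p = m·N/2 = 3.015·20/2 = 30.150000
base radius r_b = r_p·cos α = 30.150000·cos 15.683° = 29.027576
roll angle φ = 26.126° = 0.45598472 rad
x = r_b·(cos φ + φ·sin φ) = 29.027576·(0.89782785 + 0.45598472·0.44034664) = 31.890251
y = r_b·(sin φ − φ·cos φ) = 29.027576·(0.44034664 − 0.45598472·0.89782785) = 0.898428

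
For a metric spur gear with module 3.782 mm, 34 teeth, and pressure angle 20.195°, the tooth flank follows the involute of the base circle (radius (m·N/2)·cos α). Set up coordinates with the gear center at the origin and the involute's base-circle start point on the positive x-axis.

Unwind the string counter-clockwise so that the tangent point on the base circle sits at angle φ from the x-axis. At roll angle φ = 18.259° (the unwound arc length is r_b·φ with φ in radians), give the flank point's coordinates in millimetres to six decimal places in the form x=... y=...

x=63.328090 y=0.644377

pitch radius r_p = m·N/2 = 3.782·34/2 = 64.294000
base radius r_b = r_p·cos α = 64.294000·cos 20.195° = 60.341408
roll angle φ = 18.259° = 0.31867967 rad
x = r_b·(cos φ + φ·sin φ) = 60.341408·(0.94964992 + 0.31867967·0.31331298) = 63.328090
y = r_b·(sin φ − φ·cos φ) = 60.341408·(0.31331298 − 0.31867967·0.94964992) = 0.644377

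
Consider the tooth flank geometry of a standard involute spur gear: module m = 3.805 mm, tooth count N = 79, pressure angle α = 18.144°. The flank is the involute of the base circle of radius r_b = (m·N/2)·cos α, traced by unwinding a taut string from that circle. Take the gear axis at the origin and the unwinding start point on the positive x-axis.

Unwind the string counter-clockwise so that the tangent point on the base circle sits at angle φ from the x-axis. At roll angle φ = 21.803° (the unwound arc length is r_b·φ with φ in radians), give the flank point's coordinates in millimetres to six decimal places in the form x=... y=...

x=152.793801 y=2.585590

pitch radius r_p = m·N/2 = 3.805·79/2 = 150.297500
base radius r_b = r_p·cos α = 150.297500·cos 18.144° = 142.824238
roll angle φ = 21.803° = 0.38053414 rad
x = r_b·(cos φ + φ·sin φ) = 142.824238·(0.92846638 + 0.38053414·0.37141645) = 152.793801
y = r_b·(sin φ − φ·cos φ) = 142.824238·(0.37141645 − 0.38053414·0.92846638) = 2.585590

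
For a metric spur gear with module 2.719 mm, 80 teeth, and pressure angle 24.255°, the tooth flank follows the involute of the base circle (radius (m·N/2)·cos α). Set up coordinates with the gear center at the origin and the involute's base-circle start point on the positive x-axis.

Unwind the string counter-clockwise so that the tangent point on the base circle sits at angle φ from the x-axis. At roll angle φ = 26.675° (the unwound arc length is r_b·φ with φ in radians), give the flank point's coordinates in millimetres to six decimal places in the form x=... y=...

x=109.330488 y=3.263736

pitch radius r_p = m·N/2 = 2.719·80/2 = 108.760000
base radius r_b = r_p·cos α = 108.760000·cos 24.255° = 99.159341
roll angle φ = 26.675° = 0.46556658 rad
x = r_b·(cos φ + φ·sin φ) = 99.159341·(0.89356736 + 0.46556658·0.44892915) = 109.330488
y = r_b·(sin φ − φ·cos φ) = 99.159341·(0.44892915 − 0.46556658·0.89356736) = 3.263736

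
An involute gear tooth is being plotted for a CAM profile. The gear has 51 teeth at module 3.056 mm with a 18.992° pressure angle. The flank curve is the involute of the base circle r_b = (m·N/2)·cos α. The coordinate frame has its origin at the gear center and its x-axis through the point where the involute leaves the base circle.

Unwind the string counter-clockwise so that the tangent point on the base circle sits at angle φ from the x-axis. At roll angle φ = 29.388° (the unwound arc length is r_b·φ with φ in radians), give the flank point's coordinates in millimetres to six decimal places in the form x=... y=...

x=82.750465 y=3.228022

pitch radius r_p = m·N/2 = 3.056·51/2 = 77.928000
base radius r_b = r_p·cos α = 77.928000·cos 18.992° = 73.685913
roll angle φ = 29.388° = 0.51291736 rad
x = r_b·(cos φ + φ·sin φ) = 73.685913·(0.87131661 + 0.51291736·0.49072128) = 82.750465
y = r_b·(sin φ − φ·cos φ) = 73.685913·(0.49072128 − 0.51291736·0.87131661) = 3.228022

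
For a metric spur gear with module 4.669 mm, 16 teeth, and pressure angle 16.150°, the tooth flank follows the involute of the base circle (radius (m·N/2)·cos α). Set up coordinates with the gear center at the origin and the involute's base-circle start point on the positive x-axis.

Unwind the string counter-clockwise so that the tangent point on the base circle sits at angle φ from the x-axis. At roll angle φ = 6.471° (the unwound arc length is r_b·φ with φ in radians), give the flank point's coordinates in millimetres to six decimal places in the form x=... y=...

x=36.106062 y=0.017207

pitch radius r_p = m·N/2 = 4.669·16/2 = 37.352000
base radius r_b = r_p·cos α = 37.352000·cos 16.150° = 35.877970
roll angle φ = 6.471° = 0.11294026 rad
x = r_b·(cos φ + φ·sin φ) = 35.877970·(0.99362903 + 0.11294026·0.11270031) = 36.106062
y = r_b·(sin φ − φ·cos φ) = 35.877970·(0.11270031 − 0.11294026·0.99362903) = 0.017207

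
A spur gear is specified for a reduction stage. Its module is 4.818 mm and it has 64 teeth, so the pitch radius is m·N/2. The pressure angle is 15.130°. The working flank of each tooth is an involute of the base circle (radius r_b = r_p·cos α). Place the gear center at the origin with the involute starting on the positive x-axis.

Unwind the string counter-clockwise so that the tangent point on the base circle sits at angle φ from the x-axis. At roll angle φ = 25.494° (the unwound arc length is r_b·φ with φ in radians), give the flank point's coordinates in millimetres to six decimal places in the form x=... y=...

pitch radius r_p = m·N/2 = 4.818·64/2 = 154.176000
base radius r_b = r_p·cos α = 154.176000·cos 15.130° = 148.831658
roll angle φ = 25.494° = 0.44495424 rad
x = r_b·(cos φ + φ·sin φ) = 148.831658·(0.90263036 + 0.44495424·0.43041658) = 162.843570
y = r_b·(sin φ − φ·cos φ) = 148.831658·(0.43041658 − 0.44495424·0.90263036) = 4.284472

x=162.843570 y=4.284472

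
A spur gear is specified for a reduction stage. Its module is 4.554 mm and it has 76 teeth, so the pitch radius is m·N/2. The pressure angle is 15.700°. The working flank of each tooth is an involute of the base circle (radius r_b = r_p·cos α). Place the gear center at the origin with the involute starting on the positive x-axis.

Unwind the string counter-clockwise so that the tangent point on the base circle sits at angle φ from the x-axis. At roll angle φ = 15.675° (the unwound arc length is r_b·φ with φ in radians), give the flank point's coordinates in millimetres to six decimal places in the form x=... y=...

x=172.714088 y=1.128609

pitch radius r_p = m·N/2 = 4.554·76/2 = 173.052000
base radius r_b = r_p·cos α = 173.052000·cos 15.700° = 166.595732
roll angle φ = 15.675° = 0.27358036 rad
x = r_b·(cos φ + φ·sin φ) = 166.595732·(0.96280973 + 0.27358036·0.27018037) = 172.714088
y = r_b·(sin φ − φ·cos φ) = 166.595732·(0.27018037 − 0.27358036·0.96280973) = 1.128609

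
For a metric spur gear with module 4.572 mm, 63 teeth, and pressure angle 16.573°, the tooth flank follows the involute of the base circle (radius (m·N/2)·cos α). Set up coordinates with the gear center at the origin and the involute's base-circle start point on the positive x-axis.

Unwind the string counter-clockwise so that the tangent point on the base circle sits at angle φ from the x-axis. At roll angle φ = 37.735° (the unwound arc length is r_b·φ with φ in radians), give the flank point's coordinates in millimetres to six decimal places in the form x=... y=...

pitch radius r_p = m·N/2 = 4.572·63/2 = 144.018000
base radius r_b = r_p·cos α = 144.018000·cos 16.573° = 138.035074
roll angle φ = 37.735° = 0.65859999 rad
x = r_b·(cos φ + φ·sin φ) = 138.035074·(0.79084982 + 0.65859999·0.61201026) = 164.802805
y = r_b·(sin φ − φ·cos φ) = 138.035074·(0.61201026 − 0.65859999·0.79084982) = 12.582804

x=164.802805 y=12.582804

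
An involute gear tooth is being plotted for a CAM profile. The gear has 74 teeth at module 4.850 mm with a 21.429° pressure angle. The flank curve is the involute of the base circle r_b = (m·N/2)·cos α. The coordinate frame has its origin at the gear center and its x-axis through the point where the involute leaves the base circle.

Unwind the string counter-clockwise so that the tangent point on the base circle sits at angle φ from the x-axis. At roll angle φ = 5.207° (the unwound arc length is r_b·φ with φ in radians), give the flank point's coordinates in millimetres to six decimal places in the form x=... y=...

x=167.733196 y=0.041759

pitch radius r_p = m·N/2 = 4.850·74/2 = 179.450000
base radius r_b = r_p·cos α = 179.450000·cos 21.429° = 167.044804
roll angle φ = 5.207° = 0.09087929 rad
x = r_b·(cos φ + φ·sin φ) = 167.044804·(0.99587332 + 0.09087929·0.09075425) = 167.733196
y = r_b·(sin φ − φ·cos φ) = 167.044804·(0.09075425 − 0.09087929·0.99587332) = 0.041759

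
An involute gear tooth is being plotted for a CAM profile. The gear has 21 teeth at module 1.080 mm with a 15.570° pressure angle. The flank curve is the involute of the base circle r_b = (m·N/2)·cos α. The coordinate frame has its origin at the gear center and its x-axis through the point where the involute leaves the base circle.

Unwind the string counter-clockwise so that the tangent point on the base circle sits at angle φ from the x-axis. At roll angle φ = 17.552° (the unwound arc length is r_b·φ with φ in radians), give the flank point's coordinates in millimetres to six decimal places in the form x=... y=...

pitch radius r_p = m·N/2 = 1.080·21/2 = 11.340000
base radius r_b = r_p·cos α = 11.340000·cos 15.570° = 10.923859
roll angle φ = 17.552° = 0.30634019 rad
x = r_b·(cos φ + φ·sin φ) = 10.923859·(0.95344365 + 0.30634019·0.30157124) = 11.424467
y = r_b·(sin φ − φ·cos φ) = 10.923859·(0.30157124 − 0.30634019·0.95344365) = 0.103702

x=11.424467 y=0.103702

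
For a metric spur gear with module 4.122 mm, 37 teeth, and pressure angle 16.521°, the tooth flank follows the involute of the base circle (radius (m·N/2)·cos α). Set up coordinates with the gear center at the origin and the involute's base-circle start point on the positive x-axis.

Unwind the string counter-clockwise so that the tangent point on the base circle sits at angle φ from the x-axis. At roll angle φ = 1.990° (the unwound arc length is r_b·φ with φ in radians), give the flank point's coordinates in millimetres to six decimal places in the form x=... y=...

pitch radius r_p = m·N/2 = 4.122·37/2 = 76.257000
base radius r_b = r_p·cos α = 76.257000·cos 16.521° = 73.108773
roll angle φ = 1.990° = 0.03473205 rad
x = r_b·(cos φ + φ·sin φ) = 73.108773·(0.99939690 + 0.03473205·0.03472507) = 73.152856
y = r_b·(sin φ − φ·cos φ) = 73.108773·(0.03472507 − 0.03473205·0.99939690) = 0.001021

x=73.152856 y=0.001021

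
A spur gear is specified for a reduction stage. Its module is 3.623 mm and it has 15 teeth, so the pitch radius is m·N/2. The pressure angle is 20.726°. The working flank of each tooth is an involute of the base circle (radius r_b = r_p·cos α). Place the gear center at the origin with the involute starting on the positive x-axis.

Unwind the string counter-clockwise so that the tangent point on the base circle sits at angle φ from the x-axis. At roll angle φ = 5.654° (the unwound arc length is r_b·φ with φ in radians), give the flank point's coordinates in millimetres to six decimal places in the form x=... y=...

pitch radius r_p = m·N/2 = 3.623·15/2 = 27.172500
base radius r_b = r_p·cos α = 27.172500·cos 20.726° = 25.413992
roll angle φ = 5.654° = 0.09868092 rad
x = r_b·(cos φ + φ·sin φ) = 25.413992·(0.99513499 + 0.09868092·0.09852084) = 25.537430
y = r_b·(sin φ − φ·cos φ) = 25.413992·(0.09852084 − 0.09868092·0.99513499) = 0.008133

x=25.537430 y=0.008133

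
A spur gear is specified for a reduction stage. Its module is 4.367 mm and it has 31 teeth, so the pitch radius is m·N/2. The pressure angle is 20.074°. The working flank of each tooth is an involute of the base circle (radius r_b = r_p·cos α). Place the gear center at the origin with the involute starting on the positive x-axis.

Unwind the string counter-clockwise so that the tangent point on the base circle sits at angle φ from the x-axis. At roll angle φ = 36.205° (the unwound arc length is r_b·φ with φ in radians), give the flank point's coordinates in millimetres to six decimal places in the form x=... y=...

pitch radius r_p = m·N/2 = 4.367·31/2 = 67.688500
base radius r_b = r_p·cos α = 67.688500·cos 20.074° = 63.576431
roll angle φ = 36.205° = 0.63189646 rad
x = r_b·(cos φ + φ·sin φ) = 63.576431·(0.80690877 + 0.63189646·0.59067609) = 75.030036
y = r_b·(sin φ − φ·cos φ) = 63.576431·(0.59067609 − 0.63189646·0.80690877) = 5.136549

x=75.030036 y=5.136549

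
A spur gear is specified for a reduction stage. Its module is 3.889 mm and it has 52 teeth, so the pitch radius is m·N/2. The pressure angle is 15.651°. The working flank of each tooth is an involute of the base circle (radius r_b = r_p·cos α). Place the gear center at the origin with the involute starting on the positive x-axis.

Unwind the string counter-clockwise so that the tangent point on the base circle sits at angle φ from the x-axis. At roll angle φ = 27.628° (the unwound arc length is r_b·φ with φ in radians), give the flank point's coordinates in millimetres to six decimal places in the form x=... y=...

pitch radius r_p = m·N/2 = 3.889·52/2 = 101.114000
base radius r_b = r_p·cos α = 101.114000·cos 15.651° = 97.364978
roll angle φ = 27.628° = 0.48219957 rad
x = r_b·(cos φ + φ·sin φ) = 97.364978·(0.88597706 + 0.48219957·0.46372906) = 108.034915
y = r_b·(sin φ − φ·cos φ) = 97.364978·(0.46372906 − 0.48219957·0.88597706) = 3.554922

x=108.034915 y=3.554922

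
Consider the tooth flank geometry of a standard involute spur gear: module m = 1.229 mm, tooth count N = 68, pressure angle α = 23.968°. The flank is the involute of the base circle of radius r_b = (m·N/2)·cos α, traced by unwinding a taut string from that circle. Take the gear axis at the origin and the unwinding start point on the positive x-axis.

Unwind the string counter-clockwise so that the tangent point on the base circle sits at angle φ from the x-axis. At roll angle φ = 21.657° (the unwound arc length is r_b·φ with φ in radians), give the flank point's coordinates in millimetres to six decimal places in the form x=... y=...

pitch radius r_p = m·N/2 = 1.229·68/2 = 41.786000
base radius r_b = r_p·cos α = 41.786000·cos 23.968° = 38.182897
roll angle φ = 21.657° = 0.37798596 rad
x = r_b·(cos φ + φ·sin φ) = 38.182897·(0.92940980 + 0.37798596·0.36904935) = 40.813900
y = r_b·(sin φ − φ·cos φ) = 38.182897·(0.36904935 − 0.37798596·0.92940980) = 0.677574

x=40.813900 y=0.677574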